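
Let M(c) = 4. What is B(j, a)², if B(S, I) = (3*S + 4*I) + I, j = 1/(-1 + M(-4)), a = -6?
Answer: 841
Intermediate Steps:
j = ⅓ (j = 1/(-1 + 4) = 1/3 = ⅓ ≈ 0.33333)
B(S, I) = 3*S + 5*I
B(j, a)² = (3*(⅓) + 5*(-6))² = (1 - 30)² = (-29)² = 841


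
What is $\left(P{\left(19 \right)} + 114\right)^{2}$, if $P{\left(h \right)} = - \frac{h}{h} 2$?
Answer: $12544$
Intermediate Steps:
$P{\left(h \right)} = -2$ ($P{\left(h \right)} = \left(-1\right) 1 \cdot 2 = \left(-1\right) 2 = -2$)
$\left(P{\left(19 \right)} + 114\right)^{2} = \left(-2 + 114\right)^{2} = 112^{2} = 12544$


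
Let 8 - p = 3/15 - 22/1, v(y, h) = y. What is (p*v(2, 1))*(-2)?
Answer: -596/5 ≈ -119.20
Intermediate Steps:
p = 149/5 (p = 8 - (3/15 - 22/1) = 8 - (3*(1/15) - 22*1) = 8 - (⅕ - 22) = 8 - 1*(-109/5) = 8 + 109/5 = 149/5 ≈ 29.800)
(p*v(2, 1))*(-2) = ((149/5)*2)*(-2) = (298/5)*(-2) = -596/5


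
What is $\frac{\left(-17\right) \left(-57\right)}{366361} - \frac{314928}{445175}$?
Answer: $- \frac{114945962433}{163094758175} \approx -0.70478$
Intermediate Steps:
$\frac{\left(-17\right) \left(-57\right)}{366361} - \frac{314928}{445175} = 969 \cdot \frac{1}{366361} - \frac{314928}{445175} = \frac{969}{366361} - \frac{314928}{445175} = - \frac{114945962433}{163094758175}$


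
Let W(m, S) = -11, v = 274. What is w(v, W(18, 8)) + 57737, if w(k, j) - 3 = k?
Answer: 58014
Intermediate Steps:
w(k, j) = 3 + k
w(v, W(18, 8)) + 57737 = (3 + 274) + 57737 = 277 + 57737 = 58014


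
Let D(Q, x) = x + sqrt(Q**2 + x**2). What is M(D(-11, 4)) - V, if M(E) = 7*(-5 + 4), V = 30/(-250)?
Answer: -172/25 ≈ -6.8800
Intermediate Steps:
V = -3/25 (V = 30*(-1/250) = -3/25 ≈ -0.12000)
M(E) = -7 (M(E) = 7*(-1) = -7)
M(D(-11, 4)) - V = -7 - 1*(-3/25) = -7 + 3/25 = -172/25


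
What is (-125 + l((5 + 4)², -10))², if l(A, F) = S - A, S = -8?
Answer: 45796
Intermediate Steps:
l(A, F) = -8 - A
(-125 + l((5 + 4)², -10))² = (-125 + (-8 - (5 + 4)²))² = (-125 + (-8 - 1*9²))² = (-125 + (-8 - 1*81))² = (-125 + (-8 - 81))² = (-125 - 89)² = (-214)² = 45796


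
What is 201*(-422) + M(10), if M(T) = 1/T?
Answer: -848219/10 ≈ -84822.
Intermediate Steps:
201*(-422) + M(10) = 201*(-422) + 1/10 = -84822 + ⅒ = -848219/10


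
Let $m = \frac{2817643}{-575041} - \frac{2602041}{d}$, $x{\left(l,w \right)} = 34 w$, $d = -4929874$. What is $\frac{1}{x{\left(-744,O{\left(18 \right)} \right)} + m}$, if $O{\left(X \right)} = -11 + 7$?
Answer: $- \frac{2834879674834}{397937980485725} \approx -0.0071239$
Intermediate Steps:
$O{\left(X \right)} = -4$
$m = - \frac{12394344708301}{2834879674834}$ ($m = \frac{2817643}{-575041} - \frac{2602041}{-4929874} = 2817643 \left(- \frac{1}{575041}\right) - - \frac{2602041}{4929874} = - \frac{2817643}{575041} + \frac{2602041}{4929874} = - \frac{12394344708301}{2834879674834} \approx -4.3721$)
$\frac{1}{x{\left(-744,O{\left(18 \right)} \right)} + m} = \frac{1}{34 \left(-4\right) - \frac{12394344708301}{2834879674834}} = \frac{1}{-136 - \frac{12394344708301}{2834879674834}} = \frac{1}{- \frac{397937980485725}{2834879674834}} = - \frac{2834879674834}{397937980485725}$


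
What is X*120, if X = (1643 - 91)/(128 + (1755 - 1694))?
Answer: 62080/63 ≈ 985.40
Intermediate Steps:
X = 1552/189 (X = 1552/(128 + 61) = 1552/189 ≈ 8.2116)
X*120 = (1552/189)*120 = 62080/63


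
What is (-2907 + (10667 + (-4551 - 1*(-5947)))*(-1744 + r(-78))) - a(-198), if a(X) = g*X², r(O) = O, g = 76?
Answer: -24961197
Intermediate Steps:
a(X) = 76*X²
(-2907 + (10667 + (-4551 - 1*(-5947)))*(-1744 + r(-78))) - a(-198) = (-2907 + (10667 + (-4551 - 1*(-5947)))*(-1744 - 78)) - 76*(-198)² = (-2907 + (10667 + (-4551 + 5947))*(-1822)) - 76*39204 = (-2907 + (10667 + 1396)*(-1822)) - 1*2979504 = (-2907 + 12063*(-1822)) - 2979504 = (-2907 - 21978786) - 2979504 = -21981693 - 2979504 = -24961197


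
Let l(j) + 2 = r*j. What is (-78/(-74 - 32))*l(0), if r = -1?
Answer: -78/53 ≈ -1.4717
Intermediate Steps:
l(j) = -2 - j
(-78/(-74 - 32))*l(0) = (-78/(-74 - 32))*(-2 - 1*0) = (-78/(-106))*(-2 + 0) = -78*(-1/106)*(-2) = (39/53)*(-2) = -78/53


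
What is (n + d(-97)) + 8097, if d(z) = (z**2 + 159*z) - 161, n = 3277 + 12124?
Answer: 17323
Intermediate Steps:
n = 15401
d(z) = -161 + z**2 + 159*z
(n + d(-97)) + 8097 = (15401 + (-161 + (-97)**2 + 159*(-97))) + 8097 = (15401 + (-161 + 9409 - 15423)) + 8097 = (15401 - 6175) + 8097 = 9226 + 8097 = 17323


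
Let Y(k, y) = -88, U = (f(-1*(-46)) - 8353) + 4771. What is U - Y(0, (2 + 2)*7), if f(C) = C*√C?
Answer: -3494 + 46*√46 ≈ -3182.0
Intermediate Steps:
f(C) = C^(3/2)
U = -3582 + 46*√46 (U = ((-1*(-46))^(3/2) - 8353) + 4771 = (46^(3/2) - 8353) + 4771 = (46*√46 - 8353) + 4771 = (-8353 + 46*√46) + 4771 = -3582 + 46*√46 ≈ -3270.0)
U - Y(0, (2 + 2)*7) = (-3582 + 46*√46) - 1*(-88) = (-3582 + 46*√46) + 88 = -3494 + 46*√46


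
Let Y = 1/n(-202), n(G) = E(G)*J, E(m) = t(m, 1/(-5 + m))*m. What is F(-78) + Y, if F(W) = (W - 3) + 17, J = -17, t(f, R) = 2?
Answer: -439551/6868 ≈ -64.000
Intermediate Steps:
E(m) = 2*m
F(W) = 14 + W (F(W) = (-3 + W) + 17 = 14 + W)
n(G) = -34*G (n(G) = (2*G)*(-17) = -34*G)
Y = 1/6868 (Y = 1/(-34*(-202)) = 1/6868 ≈ 0.00014560)
F(-78) + Y = (14 - 78) + 1/6868 = -64 + 1/6868 = -439551/6868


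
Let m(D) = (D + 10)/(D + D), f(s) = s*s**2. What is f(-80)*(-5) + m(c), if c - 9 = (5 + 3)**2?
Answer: 373760083/146 ≈ 2.5600e+6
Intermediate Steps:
f(s) = s**3
c = 73 (c = 9 + (5 + 3)**2 = 9 + 8**2 = 9 + 64 = 73)
m(D) = (10 + D)/(2*D) (m(D) = (10 + D)/((2*D)) = (10 + D)*(1/(2*D)) = (10 + D)/(2*D))
f(-80)*(-5) + m(c) = (-80)**3*(-5) + (1/2)*(10 + 73)/73 = -512000*(-5) + (1/2)*(1/73)*83 = 2560000 + 83/146 = 373760083/146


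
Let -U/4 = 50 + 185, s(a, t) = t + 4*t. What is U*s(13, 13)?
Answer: -61100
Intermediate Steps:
s(a, t) = 5*t
U = -940 (U = -4*(50 + 185) = -4*235 = -940)
U*s(13, 13) = -4700*13 = -940*65 = -61100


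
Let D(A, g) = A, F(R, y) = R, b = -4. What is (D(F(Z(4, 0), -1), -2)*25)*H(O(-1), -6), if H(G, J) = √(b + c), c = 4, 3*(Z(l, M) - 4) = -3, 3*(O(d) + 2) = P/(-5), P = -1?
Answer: 0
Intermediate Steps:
O(d) = -29/15 (O(d) = -2 + (-1/(-5))/3 = -2 + (-1*(-⅕))/3 = -2 + (⅓)*(⅕) = -2 + 1/15 = -29/15)
Z(l, M) = 3 (Z(l, M) = 4 + (⅓)*(-3) = 4 - 1 = 3)
H(G, J) = 0 (H(G, J) = √(-4 + 4) = √0 = 0)
(D(F(Z(4, 0), -1), -2)*25)*H(O(-1), -6) = (3*25)*0 = 75*0 = 0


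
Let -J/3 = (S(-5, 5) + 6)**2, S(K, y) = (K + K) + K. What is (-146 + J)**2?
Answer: 151321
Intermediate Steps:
S(K, y) = 3*K (S(K, y) = 2*K + K = 3*K)
J = -243 (J = -3*(3*(-5) + 6)**2 = -3*(-15 + 6)**2 = -3*(-9)**2 = -3*81 = -243)
(-146 + J)**2 = (-146 - 243)**2 = (-389)**2 = 151321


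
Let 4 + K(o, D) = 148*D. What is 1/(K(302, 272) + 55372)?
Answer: 1/95624 ≈ 1.0458e-5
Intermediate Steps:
K(o, D) = -4 + 148*D
1/(K(302, 272) + 55372) = 1/((-4 + 148*272) + 55372) = 1/((-4 + 40256) + 55372) = 1/(40252 + 55372) = 1/95624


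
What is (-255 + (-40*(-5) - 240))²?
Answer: 87025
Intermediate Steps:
(-255 + (-40*(-5) - 240))² = (-255 + (200 - 240))² = (-255 - 40)² = (-295)² = 87025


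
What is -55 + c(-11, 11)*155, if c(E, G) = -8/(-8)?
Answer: 100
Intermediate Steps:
c(E, G) = 1 (c(E, G) = -8*(-⅛) = 1)
-55 + c(-11, 11)*155 = -55 + 1*155 = -55 + 155 = 100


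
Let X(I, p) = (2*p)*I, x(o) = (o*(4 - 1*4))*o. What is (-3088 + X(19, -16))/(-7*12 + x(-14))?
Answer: 44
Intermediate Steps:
x(o) = 0 (x(o) = (o*(4 - 4))*o = (o*0)*o = 0*o = 0)
X(I, p) = 2*I*p
(-3088 + X(19, -16))/(-7*12 + x(-14)) = (-3088 + 2*19*(-16))/(-7*12 + 0) = (-3088 - 608)/(-84 + 0) = -3696/(-84) = -3696*(-1/84) = 44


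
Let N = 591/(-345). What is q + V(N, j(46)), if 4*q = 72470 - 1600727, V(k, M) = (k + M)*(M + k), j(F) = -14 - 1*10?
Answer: -20176223429/52900 ≈ -3.8140e+5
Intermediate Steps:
j(F) = -24 (j(F) = -14 - 10 = -24)
N = -197/115 (N = 591*(-1/345) = -197/115 ≈ -1.7130)
V(k, M) = (M + k)² (V(k, M) = (M + k)*(M + k) = (M + k)²)
q = -1528257/4 (q = (72470 - 1600727)/4 = (¼)*(-1528257) = -1528257/4 ≈ -3.8206e+5)
q + V(N, j(46)) = -1528257/4 + (-24 - 197/115)² = -1528257/4 + (-2957/115)² = -1528257/4 + 8743849/13225 = -20176223429/52900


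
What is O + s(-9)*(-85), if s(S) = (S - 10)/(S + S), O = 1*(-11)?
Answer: -1813/18 ≈ -100.72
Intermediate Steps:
O = -11
s(S) = (-10 + S)/(2*S) (s(S) = (-10 + S)/((2*S)) = (-10 + S)*(1/(2*S)) = (-10 + S)/(2*S))
O + s(-9)*(-85) = -11 + ((1/2)*(-10 - 9)/(-9))*(-85) = -11 + ((1/2)*(-1/9)*(-19))*(-85) = -11 + (19/18)*(-85) = -11 - 1615/18 = -1813/18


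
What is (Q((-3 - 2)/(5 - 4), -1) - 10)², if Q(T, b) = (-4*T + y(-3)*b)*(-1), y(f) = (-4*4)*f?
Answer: 324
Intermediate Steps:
y(f) = -16*f
Q(T, b) = -48*b + 4*T (Q(T, b) = (-4*T + (-16*(-3))*b)*(-1) = (-4*T + 48*b)*(-1) = -48*b + 4*T)
(Q((-3 - 2)/(5 - 4), -1) - 10)² = ((-48*(-1) + 4*((-3 - 2)/(5 - 4))) - 10)² = ((48 + 4*(-5/1)) - 10)² = ((48 + 4*(-5*1)) - 10)² = ((48 + 4*(-5)) - 10)² = ((48 - 20) - 10)² = (28 - 10)² = 18² = 324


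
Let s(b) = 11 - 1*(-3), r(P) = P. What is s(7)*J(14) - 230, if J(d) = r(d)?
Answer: -34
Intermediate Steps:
J(d) = d
s(b) = 14 (s(b) = 11 + 3 = 14)
s(7)*J(14) - 230 = 14*14 - 230 = 196 - 230 = -34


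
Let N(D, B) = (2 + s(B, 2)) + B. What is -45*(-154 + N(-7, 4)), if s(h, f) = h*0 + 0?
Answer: 6660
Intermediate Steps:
s(h, f) = 0 (s(h, f) = 0 + 0 = 0)
N(D, B) = 2 + B (N(D, B) = (2 + 0) + B = 2 + B)
-45*(-154 + N(-7, 4)) = -45*(-154 + (2 + 4)) = -45*(-154 + 6) = -45*(-148) = 6660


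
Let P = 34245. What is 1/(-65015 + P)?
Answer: -1/30770 ≈ -3.2499e-5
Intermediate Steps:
1/(-65015 + P) = 1/(-65015 + 34245) = 1/(-30770) = -1/30770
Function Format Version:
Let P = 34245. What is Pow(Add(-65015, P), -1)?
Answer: Rational(-1, 30770) ≈ -3.2499e-5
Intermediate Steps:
Pow(Add(-65015, P), -1) = Pow(Add(-65015, 34245), -1) = Pow(-30770, -1) = Rational(-1, 30770)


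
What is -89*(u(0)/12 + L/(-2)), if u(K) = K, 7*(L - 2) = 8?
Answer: 979/7 ≈ 139.86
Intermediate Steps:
L = 22/7 (L = 2 + (1/7)*8 = 2 + 8/7 = 22/7 ≈ 3.1429)
-89*(u(0)/12 + L/(-2)) = -89*(0/12 + (22/7)/(-2)) = -89*(0*(1/12) + (22/7)*(-1/2)) = -89*(0 - 11/7) = -89*(-11/7) = 979/7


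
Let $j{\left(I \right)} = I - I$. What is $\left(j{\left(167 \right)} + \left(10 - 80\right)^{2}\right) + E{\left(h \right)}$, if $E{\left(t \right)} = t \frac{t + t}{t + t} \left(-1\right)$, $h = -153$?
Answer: $5053$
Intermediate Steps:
$j{\left(I \right)} = 0$
$E{\left(t \right)} = - t$ ($E{\left(t \right)} = t \frac{2 t}{2 t} \left(-1\right) = t 2 t \frac{1}{2 t} \left(-1\right) = t 1 \left(-1\right) = t \left(-1\right) = - t$)
$\left(j{\left(167 \right)} + \left(10 - 80\right)^{2}\right) + E{\left(h \right)} = \left(0 + \left(10 - 80\right)^{2}\right) - -153 = \left(0 + \left(-70\right)^{2}\right) + 153 = \left(0 + 4900\right) + 153 = 4900 + 153 = 5053$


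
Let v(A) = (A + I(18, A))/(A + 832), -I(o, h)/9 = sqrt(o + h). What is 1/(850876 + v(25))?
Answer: 208308349583/177244581336456522 + 857*sqrt(43)/59081527112152174 ≈ 1.1753e-6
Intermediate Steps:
I(o, h) = -9*sqrt(h + o) (I(o, h) = -9*sqrt(o + h) = -9*sqrt(h + o))
v(A) = (A - 9*sqrt(18 + A))/(832 + A) (v(A) = (A - 9*sqrt(A + 18))/(A + 832) = (A - 9*sqrt(18 + A))/(832 + A))
1/(850876 + v(25)) = 1/(850876 + (25 - 9*sqrt(18 + 25))/(832 + 25)) = 1/(850876 + (25 - 9*sqrt(43))/857) = 1/(850876 + (25/857 - 9*sqrt(43)/857)) = 1/(729200757/857 - 9*sqrt(43)/857)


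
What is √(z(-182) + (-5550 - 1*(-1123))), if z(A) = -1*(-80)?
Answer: 3*I*√483 ≈ 65.932*I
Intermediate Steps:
z(A) = 80
√(z(-182) + (-5550 - 1*(-1123))) = √(80 + (-5550 - 1*(-1123))) = √(80 + (-5550 + 1123)) = √(80 - 4427) = √(-4347) = 3*I*√483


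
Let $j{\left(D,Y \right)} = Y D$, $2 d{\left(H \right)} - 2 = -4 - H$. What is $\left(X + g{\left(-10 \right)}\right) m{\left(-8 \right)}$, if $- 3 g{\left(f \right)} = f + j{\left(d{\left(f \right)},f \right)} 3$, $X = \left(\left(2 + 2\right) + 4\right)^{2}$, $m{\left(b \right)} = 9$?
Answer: $966$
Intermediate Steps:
$X = 64$ ($X = \left(4 + 4\right)^{2} = 8^{2} = 64$)
$d{\left(H \right)} = -1 - \frac{H}{2}$ ($d{\left(H \right)} = 1 + \frac{-4 - H}{2} = 1 - \left(2 + \frac{H}{2}\right) = -1 - \frac{H}{2}$)
$j{\left(D,Y \right)} = D Y$
$g{\left(f \right)} = - \frac{f}{3} - f \left(-1 - \frac{f}{2}\right)$ ($g{\left(f \right)} = - \frac{f + \left(-1 - \frac{f}{2}\right) f 3}{3} = - \frac{f + f \left(-1 - \frac{f}{2}\right) 3}{3} = - \frac{f + 3 f \left(-1 - \frac{f}{2}\right)}{3} = - \frac{f}{3} - f \left(-1 - \frac{f}{2}\right)$)
$\left(X + g{\left(-10 \right)}\right) m{\left(-8 \right)} = \left(64 + \frac{1}{6} \left(-10\right) \left(4 + 3 \left(-10\right)\right)\right) 9 = \left(64 + \frac{1}{6} \left(-10\right) \left(4 - 30\right)\right) 9 = \left(64 + \frac{1}{6} \left(-10\right) \left(-26\right)\right) 9 = \left(64 + \frac{130}{3}\right) 9 = \frac{322}{3} \cdot 9 = 966$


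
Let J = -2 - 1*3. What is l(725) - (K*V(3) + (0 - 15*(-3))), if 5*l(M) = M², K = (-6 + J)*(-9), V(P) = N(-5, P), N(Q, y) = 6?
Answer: 104486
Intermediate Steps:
V(P) = 6
J = -5 (J = -2 - 3 = -5)
K = 99 (K = (-6 - 5)*(-9) = -11*(-9) = 99)
l(M) = M²/5
l(725) - (K*V(3) + (0 - 15*(-3))) = (⅕)*725² - (99*6 + (0 - 15*(-3))) = (⅕)*525625 - (594 + (0 + 45)) = 105125 - (594 + 45) = 105125 - 1*639 = 105125 - 639 = 104486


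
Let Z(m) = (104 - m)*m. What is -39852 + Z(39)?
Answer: -37317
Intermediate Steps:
Z(m) = m*(104 - m)
-39852 + Z(39) = -39852 + 39*(104 - 1*39) = -39852 + 39*(104 - 39) = -39852 + 39*65 = -39852 + 2535 = -37317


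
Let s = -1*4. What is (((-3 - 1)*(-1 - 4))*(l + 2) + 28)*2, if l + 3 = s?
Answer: -144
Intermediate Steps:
s = -4
l = -7 (l = -3 - 4 = -7)
(((-3 - 1)*(-1 - 4))*(l + 2) + 28)*2 = (((-3 - 1)*(-1 - 4))*(-7 + 2) + 28)*2 = (-4*(-5)*(-5) + 28)*2 = (20*(-5) + 28)*2 = (-100 + 28)*2 = -72*2 = -144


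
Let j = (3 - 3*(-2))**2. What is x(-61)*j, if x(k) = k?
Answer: -4941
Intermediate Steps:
j = 81 (j = (3 + 6)**2 = 9**2 = 81)
x(-61)*j = -61*81 = -4941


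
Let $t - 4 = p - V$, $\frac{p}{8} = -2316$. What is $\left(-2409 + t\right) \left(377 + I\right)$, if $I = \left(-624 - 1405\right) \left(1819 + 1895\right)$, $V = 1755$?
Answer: $170961544352$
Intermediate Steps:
$p = -18528$ ($p = 8 \left(-2316\right) = -18528$)
$I = -7535706$ ($I = \left(-2029\right) 3714 = -7535706$)
$t = -20279$ ($t = 4 - 20283 = -20279$)
$\left(-2409 + t\right) \left(377 + I\right) = \left(-2409 - 20279\right) \left(377 - 7535706\right) = \left(-22688\right) \left(-7535329\right) = 170961544352$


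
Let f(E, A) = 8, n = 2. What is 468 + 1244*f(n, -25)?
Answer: 10420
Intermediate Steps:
468 + 1244*f(n, -25) = 468 + 1244*8 = 468 + 9952 = 10420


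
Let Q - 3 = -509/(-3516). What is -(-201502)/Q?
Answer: 708481032/11057 ≈ 64075.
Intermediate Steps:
Q = 11057/3516 (Q = 3 - 509/(-3516) = 3 - 509*(-1/3516) = 3 + 509/3516 = 11057/3516 ≈ 3.1448)
-(-201502)/Q = -(-201502)/11057/3516 = -(-201502)*3516/11057 = -74*(-9574068/11057) = 708481032/11057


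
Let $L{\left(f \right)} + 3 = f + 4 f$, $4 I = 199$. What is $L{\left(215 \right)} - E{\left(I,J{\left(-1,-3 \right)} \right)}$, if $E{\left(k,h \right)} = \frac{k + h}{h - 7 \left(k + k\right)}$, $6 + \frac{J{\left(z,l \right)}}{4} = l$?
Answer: $\frac{628203}{586} \approx 1072.0$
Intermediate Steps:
$J{\left(z,l \right)} = -24 + 4 l$
$I = \frac{199}{4}$ ($I = \frac{1}{4} \cdot 199 = \frac{199}{4} \approx 49.75$)
$E{\left(k,h \right)} = \frac{h + k}{h - 14 k}$ ($E{\left(k,h \right)} = \frac{h + k}{h - 7 \cdot 2 k} = \frac{h + k}{h - 14 k}$)
$L{\left(f \right)} = -3 + 5 f$ ($L{\left(f \right)} = -3 + \left(f + 4 f\right) = -3 + 5 f$)
$L{\left(215 \right)} - E{\left(I,J{\left(-1,-3 \right)} \right)} = \left(-3 + 5 \cdot 215\right) - \frac{\left(-24 + 4 \left(-3\right)\right) + \frac{199}{4}}{\left(-24 + 4 \left(-3\right)\right) - \frac{1393}{2}} = \left(-3 + 1075\right) - \frac{\left(-24 - 12\right) + \frac{199}{4}}{\left(-24 - 12\right) - \frac{1393}{2}} = 1072 - \frac{-36 + \frac{199}{4}}{-36 - \frac{1393}{2}} = 1072 - \frac{1}{- \frac{1465}{2}} \cdot \frac{55}{4} = 1072 - \left(- \frac{2}{1465}\right) \frac{55}{4} = 1072 - - \frac{11}{586} = 1072 + \frac{11}{586} = \frac{628203}{586}$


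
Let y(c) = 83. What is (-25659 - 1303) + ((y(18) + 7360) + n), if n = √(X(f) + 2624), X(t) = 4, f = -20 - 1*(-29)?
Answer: -19519 + 6*√73 ≈ -19468.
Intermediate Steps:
f = 9 (f = -20 + 29 = 9)
n = 6*√73 (n = √(4 + 2624) = √2628 = 6*√73 ≈ 51.264)
(-25659 - 1303) + ((y(18) + 7360) + n) = (-25659 - 1303) + ((83 + 7360) + 6*√73) = -26962 + (7443 + 6*√73) = -19519 + 6*√73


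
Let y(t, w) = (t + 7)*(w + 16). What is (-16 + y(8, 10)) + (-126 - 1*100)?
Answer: 148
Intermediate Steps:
y(t, w) = (7 + t)*(16 + w)
(-16 + y(8, 10)) + (-126 - 1*100) = (-16 + (112 + 7*10 + 16*8 + 8*10)) + (-126 - 1*100) = (-16 + (112 + 70 + 128 + 80)) + (-126 - 100) = (-16 + 390) - 226 = 374 - 226 = 148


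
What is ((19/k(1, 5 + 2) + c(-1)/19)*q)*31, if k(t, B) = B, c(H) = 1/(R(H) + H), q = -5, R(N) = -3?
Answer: -222735/532 ≈ -418.67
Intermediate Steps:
c(H) = 1/(-3 + H)
((19/k(1, 5 + 2) + c(-1)/19)*q)*31 = ((19/(5 + 2) + 1/(-3 - 1*19))*(-5))*31 = ((19/7 + (1/19)/(-4))*(-5))*31 = ((19*(⅐) - ¼*1/19)*(-5))*31 = ((19/7 - 1/76)*(-5))*31 = ((1437/532)*(-5))*31 = -7185/532*31 = -222735/532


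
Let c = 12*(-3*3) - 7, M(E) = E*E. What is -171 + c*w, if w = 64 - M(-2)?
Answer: -7071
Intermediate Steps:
M(E) = E²
c = -115 (c = 12*(-9) - 7 = -108 - 7 = -115)
w = 60 (w = 64 - 1*(-2)² = 64 - 1*4 = 64 - 4 = 60)
-171 + c*w = -171 - 115*60 = -171 - 6900 = -7071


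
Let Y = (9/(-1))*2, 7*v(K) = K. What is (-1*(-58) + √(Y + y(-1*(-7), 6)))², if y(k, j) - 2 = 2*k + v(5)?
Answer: 23539/7 + 348*I*√7/7 ≈ 3362.7 + 131.53*I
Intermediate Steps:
v(K) = K/7
Y = -18 (Y = (9*(-1))*2 = -9*2 = -18)
y(k, j) = 19/7 + 2*k (y(k, j) = 2 + (2*k + (⅐)*5) = 2 + (2*k + 5/7) = 2 + (5/7 + 2*k) = 19/7 + 2*k)
(-1*(-58) + √(Y + y(-1*(-7), 6)))² = (-1*(-58) + √(-18 + (19/7 + 2*(-1*(-7)))))² = (58 + √(-18 + (19/7 + 2*7)))² = (58 + √(-18 + (19/7 + 14)))² = (58 + √(-18 + 117/7))² = (58 + √(-9/7))² = (58 + 3*I*√7/7)²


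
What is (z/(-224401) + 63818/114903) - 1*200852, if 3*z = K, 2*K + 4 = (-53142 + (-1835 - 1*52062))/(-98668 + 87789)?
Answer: -6628284889164348931/33000932119122 ≈ -2.0085e+5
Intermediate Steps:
K = 63523/21758 (K = -2 + ((-53142 + (-1835 - 1*52062))/(-98668 + 87789))/2 = -2 + ((-53142 + (-1835 - 52062))/(-10879))/2 = -2 + ((-53142 - 53897)*(-1/10879))/2 = -2 + (-107039*(-1/10879))/2 = -2 + (1/2)*(107039/10879) = -2 + 107039/21758 = 63523/21758 ≈ 2.9195)
z = 63523/65274 (z = (1/3)*(63523/21758) = 63523/65274 ≈ 0.97318)
(z/(-224401) + 63818/114903) - 1*200852 = ((63523/65274)/(-224401) + 63818/114903) - 1*200852 = ((63523/65274)*(-1/224401) + 63818*(1/114903)) - 200852 = (-63523/14647550874 + 3754/6759) - 200852 = 18328825543013/33000932119122 - 200852 = -6628284889164348931/33000932119122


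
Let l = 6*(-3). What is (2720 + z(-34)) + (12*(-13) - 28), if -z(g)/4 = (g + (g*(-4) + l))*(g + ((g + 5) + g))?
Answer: 35128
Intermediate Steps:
l = -18
z(g) = -4*(-18 - 3*g)*(5 + 3*g) (z(g) = -4*(g + (g*(-4) - 18))*(g + ((g + 5) + g)) = -4*(g + (-4*g - 18))*(g + ((5 + g) + g)) = -4*(g + (-18 - 4*g))*(g + (5 + 2*g)) = -4*(-18 - 3*g)*(5 + 3*g))
(2720 + z(-34)) + (12*(-13) - 28) = (2720 + (360 + 36*(-34)² + 276*(-34))) + (12*(-13) - 28) = (2720 + (360 + 36*1156 - 9384)) + (-156 - 28) = (2720 + (360 + 41616 - 9384)) - 184 = (2720 + 32592) - 184 = 35312 - 184 = 35128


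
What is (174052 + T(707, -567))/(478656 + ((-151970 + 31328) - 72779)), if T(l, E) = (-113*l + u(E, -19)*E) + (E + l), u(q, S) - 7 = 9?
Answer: 85229/285235 ≈ 0.29880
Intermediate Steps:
u(q, S) = 16 (u(q, S) = 7 + 9 = 16)
T(l, E) = -112*l + 17*E (T(l, E) = (-113*l + 16*E) + (E + l) = -112*l + 17*E)
(174052 + T(707, -567))/(478656 + ((-151970 + 31328) - 72779)) = (174052 + (-112*707 + 17*(-567)))/(478656 + ((-151970 + 31328) - 72779)) = (174052 + (-79184 - 9639))/(478656 + (-120642 - 72779)) = (174052 - 88823)/(478656 - 193421) = 85229/285235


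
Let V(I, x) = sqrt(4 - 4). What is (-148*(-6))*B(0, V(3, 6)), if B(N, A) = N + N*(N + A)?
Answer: 0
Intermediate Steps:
V(I, x) = 0 (V(I, x) = sqrt(0) = 0)
B(N, A) = N + N*(A + N)
(-148*(-6))*B(0, V(3, 6)) = (-148*(-6))*(0*(1 + 0 + 0)) = 888*(0*1) = 888*0 = 0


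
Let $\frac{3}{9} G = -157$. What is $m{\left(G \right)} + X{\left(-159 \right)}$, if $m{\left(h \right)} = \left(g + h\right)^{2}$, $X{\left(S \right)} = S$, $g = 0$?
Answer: $221682$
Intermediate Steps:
$G = -471$ ($G = 3 \left(-157\right) = -471$)
$m{\left(h \right)} = h^{2}$ ($m{\left(h \right)} = \left(0 + h\right)^{2} = h^{2}$)
$m{\left(G \right)} + X{\left(-159 \right)} = \left(-471\right)^{2} - 159 = 221841 - 159 = 221682$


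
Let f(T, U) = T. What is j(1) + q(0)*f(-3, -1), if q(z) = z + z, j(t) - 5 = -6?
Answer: -1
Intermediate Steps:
j(t) = -1 (j(t) = 5 - 6 = -1)
q(z) = 2*z
j(1) + q(0)*f(-3, -1) = -1 + (2*0)*(-3) = -1 + 0*(-3) = -1 + 0 = -1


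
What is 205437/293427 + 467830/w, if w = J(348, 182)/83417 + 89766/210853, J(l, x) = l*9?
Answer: 134137524951647530682/132831175496427 ≈ 1.0098e+6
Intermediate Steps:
J(l, x) = 9*l
w = 8148402018/17588724701 (w = (9*348)/83417 + 89766/210853 = 3132*(1/83417) + 89766*(1/210853) = 3132/83417 + 89766/210853 = 8148402018/17588724701 ≈ 0.46327)
205437/293427 + 467830/w = 205437/293427 + 467830/(8148402018/17588724701) = 205437*(1/293427) + 467830*(17588724701/8148402018) = 68479/97809 + 4114266538434415/4074201009 = 134137524951647530682/132831175496427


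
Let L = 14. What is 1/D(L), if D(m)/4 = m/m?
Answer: ¼ ≈ 0.25000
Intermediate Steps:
D(m) = 4 (D(m) = 4*(m/m) = 4*1 = 4)
1/D(L) = 1/4 = ¼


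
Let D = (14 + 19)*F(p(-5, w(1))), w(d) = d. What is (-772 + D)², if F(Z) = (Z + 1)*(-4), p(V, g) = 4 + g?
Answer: 2446096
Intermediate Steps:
F(Z) = -4 - 4*Z (F(Z) = (1 + Z)*(-4) = -4 - 4*Z)
D = -792 (D = (14 + 19)*(-4 - 4*(4 + 1)) = 33*(-4 - 4*5) = 33*(-4 - 20) = 33*(-24) = -792)
(-772 + D)² = (-772 - 792)² = (-1564)² = 2446096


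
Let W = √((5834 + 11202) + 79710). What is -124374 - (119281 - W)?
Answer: -243655 + 61*√26 ≈ -2.4334e+5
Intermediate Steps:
W = 61*√26 (W = √(17036 + 79710) = √96746 = 61*√26 ≈ 311.04)
-124374 - (119281 - W) = -124374 - (119281 - 61*√26) = -124374 + (-119281 + 61*√26) = -243655 + 61*√26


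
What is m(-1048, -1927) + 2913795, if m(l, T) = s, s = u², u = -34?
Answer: 2914951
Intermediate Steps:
s = 1156 (s = (-34)² = 1156)
m(l, T) = 1156
m(-1048, -1927) + 2913795 = 1156 + 2913795 = 2914951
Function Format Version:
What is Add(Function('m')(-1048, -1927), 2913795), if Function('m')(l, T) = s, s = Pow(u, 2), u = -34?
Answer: 2914951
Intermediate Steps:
s = 1156 (s = Pow(-34, 2) = 1156)
Function('m')(l, T) = 1156
Add(Function('m')(-1048, -1927), 2913795) = Add(1156, 2913795) = 2914951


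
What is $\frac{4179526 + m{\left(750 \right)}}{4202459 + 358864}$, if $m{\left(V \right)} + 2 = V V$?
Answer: $\frac{4742024}{4561323} \approx 1.0396$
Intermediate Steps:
$m{\left(V \right)} = -2 + V^{2}$ ($m{\left(V \right)} = -2 + V V = -2 + V^{2}$)
$\frac{4179526 + m{\left(750 \right)}}{4202459 + 358864} = \frac{4179526 - \left(2 - 750^{2}\right)}{4202459 + 358864} = \frac{4179526 + \left(-2 + 562500\right)}{4561323} = \left(4179526 + 562498\right) \frac{1}{4561323} = 4742024 \cdot \frac{1}{4561323} = \frac{4742024}{4561323}$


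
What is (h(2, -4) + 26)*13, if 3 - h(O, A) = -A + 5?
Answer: 260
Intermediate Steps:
h(O, A) = -2 + A (h(O, A) = 3 - (-A + 5) = 3 - (5 - A) = 3 + (-5 + A) = -2 + A)
(h(2, -4) + 26)*13 = ((-2 - 4) + 26)*13 = (-6 + 26)*13 = 20*13 = 260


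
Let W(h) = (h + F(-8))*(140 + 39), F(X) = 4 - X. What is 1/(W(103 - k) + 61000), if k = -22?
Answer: 1/85523 ≈ 1.1693e-5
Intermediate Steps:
W(h) = 2148 + 179*h (W(h) = (h + (4 - 1*(-8)))*(140 + 39) = (h + (4 + 8))*179 = (h + 12)*179 = (12 + h)*179 = 2148 + 179*h)
1/(W(103 - k) + 61000) = 1/((2148 + 179*(103 - 1*(-22))) + 61000) = 1/((2148 + 179*(103 + 22)) + 61000) = 1/((2148 + 179*125) + 61000) = 1/((2148 + 22375) + 61000) = 1/(24523 + 61000) = 1/85523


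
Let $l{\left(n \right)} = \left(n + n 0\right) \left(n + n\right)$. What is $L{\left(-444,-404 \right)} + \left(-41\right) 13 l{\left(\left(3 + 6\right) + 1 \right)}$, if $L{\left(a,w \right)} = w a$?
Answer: $72776$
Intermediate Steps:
$l{\left(n \right)} = 2 n^{2}$ ($l{\left(n \right)} = \left(n + 0\right) 2 n = n 2 n = 2 n^{2}$)
$L{\left(a,w \right)} = a w$
$L{\left(-444,-404 \right)} + \left(-41\right) 13 l{\left(\left(3 + 6\right) + 1 \right)} = \left(-444\right) \left(-404\right) + \left(-41\right) 13 \cdot 2 \left(\left(3 + 6\right) + 1\right)^{2} = 179376 - 533 \cdot 2 \left(9 + 1\right)^{2} = 179376 - 533 \cdot 2 \cdot 10^{2} = 179376 - 533 \cdot 2 \cdot 100 = 179376 - 106600 = 72776$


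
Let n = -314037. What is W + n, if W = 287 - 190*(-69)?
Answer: -300640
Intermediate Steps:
W = 13397 (W = 287 + 13110 = 13397)
W + n = 13397 - 314037 = -300640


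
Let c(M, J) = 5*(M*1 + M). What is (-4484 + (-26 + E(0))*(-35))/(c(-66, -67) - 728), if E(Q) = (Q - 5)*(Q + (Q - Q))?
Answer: 1787/694 ≈ 2.5749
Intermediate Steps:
E(Q) = Q*(-5 + Q) (E(Q) = (-5 + Q)*(Q + 0) = (-5 + Q)*Q = Q*(-5 + Q))
c(M, J) = 10*M (c(M, J) = 5*(M + M) = 5*(2*M) = 10*M)
(-4484 + (-26 + E(0))*(-35))/(c(-66, -67) - 728) = (-4484 + (-26 + 0*(-5 + 0))*(-35))/(10*(-66) - 728) = (-4484 + (-26 + 0*(-5))*(-35))/(-660 - 728) = (-4484 + (-26 + 0)*(-35))/(-1388) = (-4484 - 26*(-35))*(-1/1388) = (-4484 + 910)*(-1/1388) = -3574*(-1/1388) = 1787/694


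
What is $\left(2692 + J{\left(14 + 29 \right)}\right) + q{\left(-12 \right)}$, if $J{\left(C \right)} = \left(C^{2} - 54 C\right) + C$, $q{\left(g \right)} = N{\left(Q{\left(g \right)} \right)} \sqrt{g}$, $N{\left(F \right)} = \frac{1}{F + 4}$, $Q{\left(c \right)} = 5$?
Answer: $2262 + \frac{2 i \sqrt{3}}{9} \approx 2262.0 + 0.3849 i$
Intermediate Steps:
$N{\left(F \right)} = \frac{1}{4 + F}$
$q{\left(g \right)} = \frac{\sqrt{g}}{9}$ ($q{\left(g \right)} = \frac{\sqrt{g}}{4 + 5} = \frac{\sqrt{g}}{9}$)
$J{\left(C \right)} = C^{2} - 53 C$
$\left(2692 + J{\left(14 + 29 \right)}\right) + q{\left(-12 \right)} = \left(2692 + \left(14 + 29\right) \left(-53 + \left(14 + 29\right)\right)\right) + \frac{\sqrt{-12}}{9} = \left(2692 + 43 \left(-53 + 43\right)\right) + \frac{2 i \sqrt{3}}{9} = \left(2692 + 43 \left(-10\right)\right) + \frac{2 i \sqrt{3}}{9} = \left(2692 - 430\right) + \frac{2 i \sqrt{3}}{9} = 2262 + \frac{2 i \sqrt{3}}{9}$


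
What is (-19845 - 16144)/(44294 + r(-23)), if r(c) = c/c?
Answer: -35989/44295 ≈ -0.81248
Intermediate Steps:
r(c) = 1
(-19845 - 16144)/(44294 + r(-23)) = (-19845 - 16144)/(44294 + 1) = -35989/44295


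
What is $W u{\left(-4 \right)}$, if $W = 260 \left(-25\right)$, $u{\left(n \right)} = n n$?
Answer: $-104000$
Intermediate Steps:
$u{\left(n \right)} = n^{2}$
$W = -6500$
$W u{\left(-4 \right)} = - 6500 \left(-4\right)^{2} = \left(-6500\right) 16 = -104000$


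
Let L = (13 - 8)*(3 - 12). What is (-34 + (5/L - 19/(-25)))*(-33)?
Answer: 82544/75 ≈ 1100.6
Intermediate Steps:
L = -45 (L = 5*(-9) = -45)
(-34 + (5/L - 19/(-25)))*(-33) = (-34 + (5/(-45) - 19/(-25)))*(-33) = (-34 + (5*(-1/45) - 19*(-1/25)))*(-33) = (-34 + (-⅑ + 19/25))*(-33) = (-34 + 146/225)*(-33) = -7504/225*(-33) = 82544/75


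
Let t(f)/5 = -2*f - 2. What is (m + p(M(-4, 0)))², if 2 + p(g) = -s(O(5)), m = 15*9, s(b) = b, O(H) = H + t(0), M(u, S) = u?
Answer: 19044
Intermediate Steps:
t(f) = -10 - 10*f (t(f) = 5*(-2*f - 2) = 5*(-2 - 2*f) = -10 - 10*f)
O(H) = -10 + H (O(H) = H + (-10 - 10*0) = H + (-10 + 0) = H - 10 = -10 + H)
m = 135
p(g) = 3 (p(g) = -2 - (-10 + 5) = -2 - 1*(-5) = -2 + 5 = 3)
(m + p(M(-4, 0)))² = (135 + 3)² = 138² = 19044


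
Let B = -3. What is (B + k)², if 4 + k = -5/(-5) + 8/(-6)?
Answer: 484/9 ≈ 53.778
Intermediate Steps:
k = -13/3 (k = -4 + (-5/(-5) + 8/(-6)) = -4 + (-5*(-⅕) + 8*(-⅙)) = -4 + (1 - 4/3) = -4 - ⅓ = -13/3 ≈ -4.3333)
(B + k)² = (-3 - 13/3)² = (-22/3)² = 484/9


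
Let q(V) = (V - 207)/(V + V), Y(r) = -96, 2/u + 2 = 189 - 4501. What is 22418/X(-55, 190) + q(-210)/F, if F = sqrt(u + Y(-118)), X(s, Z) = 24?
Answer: 11209/12 - 139*I*sqrt(446656461)/28990220 ≈ 934.08 - 0.10133*I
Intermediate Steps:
u = -1/2157 (u = 2/(-2 + (189 - 4501)) = 2/(-2 - 4312) = 2/(-4314) = 2*(-1/4314) = -1/2157 ≈ -0.00046361)
q(V) = (-207 + V)/(2*V) (q(V) = (-207 + V)/((2*V)) = (-207 + V)*(1/(2*V)) = (-207 + V)/(2*V))
F = I*sqrt(446656461)/2157 (F = sqrt(-1/2157 - 96) = sqrt(-207073/2157) = I*sqrt(446656461)/2157 ≈ 9.798*I)
22418/X(-55, 190) + q(-210)/F = 22418/24 + ((1/2)*(-207 - 210)/(-210))/((I*sqrt(446656461)/2157)) = 22418*(1/24) + ((1/2)*(-1/210)*(-417))*(-I*sqrt(446656461)/207073) = 11209/12 + 139*(-I*sqrt(446656461)/207073)/140 = 11209/12 - 139*I*sqrt(446656461)/28990220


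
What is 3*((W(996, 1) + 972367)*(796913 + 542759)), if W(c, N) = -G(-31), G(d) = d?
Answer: 3908083120368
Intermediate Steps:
W(c, N) = 31 (W(c, N) = -1*(-31) = 31)
3*((W(996, 1) + 972367)*(796913 + 542759)) = 3*((31 + 972367)*(796913 + 542759)) = 3*(972398*1339672) = 3*1302694373456 = 3908083120368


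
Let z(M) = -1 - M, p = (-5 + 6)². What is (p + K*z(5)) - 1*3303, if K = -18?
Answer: -3194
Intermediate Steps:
p = 1 (p = 1² = 1)
(p + K*z(5)) - 1*3303 = (1 - 18*(-1 - 1*5)) - 1*3303 = (1 - 18*(-1 - 5)) - 3303 = (1 - 18*(-6)) - 3303 = (1 + 108) - 3303 = 109 - 3303 = -3194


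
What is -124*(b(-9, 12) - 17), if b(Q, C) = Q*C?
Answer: 15500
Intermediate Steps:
b(Q, C) = C*Q
-124*(b(-9, 12) - 17) = -124*(12*(-9) - 17) = -124*(-108 - 17) = -124*(-125) = 15500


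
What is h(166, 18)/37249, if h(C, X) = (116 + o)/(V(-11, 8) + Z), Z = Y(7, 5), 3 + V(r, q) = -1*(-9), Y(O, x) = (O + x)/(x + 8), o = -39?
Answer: 1001/3352410 ≈ 0.00029859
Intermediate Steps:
Y(O, x) = (O + x)/(8 + x)
V(r, q) = 6 (V(r, q) = -3 - 1*(-9) = -3 + 9 = 6)
Z = 12/13 (Z = (7 + 5)/(8 + 5) = 12/13 ≈ 0.92308)
h(C, X) = 1001/90 (h(C, X) = (116 - 39)/(6 + 12/13) = 77/(90/13) = 77*(13/90) = 1001/90)
h(166, 18)/37249 = (1001/90)/37249 = (1001/90)*(1/37249) = 1001/3352410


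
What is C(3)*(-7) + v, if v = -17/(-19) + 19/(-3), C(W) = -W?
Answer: 887/57 ≈ 15.561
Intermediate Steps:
v = -310/57 (v = -17*(-1/19) + 19*(-⅓) = 17/19 - 19/3 = -310/57 ≈ -5.4386)
C(3)*(-7) + v = -1*3*(-7) - 310/57 = -3*(-7) - 310/57 = 21 - 310/57 = 887/57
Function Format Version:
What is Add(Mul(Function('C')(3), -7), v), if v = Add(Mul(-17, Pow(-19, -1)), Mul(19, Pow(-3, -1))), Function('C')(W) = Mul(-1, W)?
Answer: Rational(887, 57) ≈ 15.561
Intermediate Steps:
v = Rational(-310, 57) (v = Add(Mul(-17, Rational(-1, 19)), Mul(19, Rational(-1, 3))) = Add(Rational(17, 19), Rational(-19, 3)) = Rational(-310, 57) ≈ -5.4386)
Add(Mul(Function('C')(3), -7), v) = Add(Mul(Mul(-1, 3), -7), Rational(-310, 57)) = Add(Mul(-3, -7), Rational(-310, 57)) = Add(21, Rational(-310, 57)) = Rational(887, 57)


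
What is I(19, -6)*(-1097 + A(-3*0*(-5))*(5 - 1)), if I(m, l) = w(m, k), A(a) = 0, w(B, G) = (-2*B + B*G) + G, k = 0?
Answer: 41686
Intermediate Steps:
w(B, G) = G - 2*B + B*G
I(m, l) = -2*m (I(m, l) = 0 - 2*m + m*0 = 0 - 2*m + 0 = -2*m)
I(19, -6)*(-1097 + A(-3*0*(-5))*(5 - 1)) = (-2*19)*(-1097 + 0*(5 - 1)) = -38*(-1097 + 0*4) = -38*(-1097 + 0) = -38*(-1097) = 41686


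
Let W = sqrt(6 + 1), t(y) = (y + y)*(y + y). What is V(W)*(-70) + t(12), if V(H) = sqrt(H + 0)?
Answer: 576 - 70*7**(1/4) ≈ 462.14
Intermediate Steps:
t(y) = 4*y**2 (t(y) = (2*y)*(2*y) = 4*y**2)
W = sqrt(7) ≈ 2.6458
V(H) = sqrt(H)
V(W)*(-70) + t(12) = sqrt(sqrt(7))*(-70) + 4*12**2 = 7**(1/4)*(-70) + 4*144 = -70*7**(1/4) + 576 = 576 - 70*7**(1/4)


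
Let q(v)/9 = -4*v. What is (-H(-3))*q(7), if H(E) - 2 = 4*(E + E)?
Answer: -5544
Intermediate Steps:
H(E) = 2 + 8*E (H(E) = 2 + 4*(E + E) = 2 + 4*(2*E) = 2 + 8*E)
q(v) = -36*v (q(v) = 9*(-4*v) = -36*v)
(-H(-3))*q(7) = (-(2 + 8*(-3)))*(-36*7) = -(2 - 24)*(-252) = -1*(-22)*(-252) = 22*(-252) = -5544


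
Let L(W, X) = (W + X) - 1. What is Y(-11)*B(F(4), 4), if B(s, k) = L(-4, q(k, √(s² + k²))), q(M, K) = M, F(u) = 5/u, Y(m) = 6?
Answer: -6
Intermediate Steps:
L(W, X) = -1 + W + X
B(s, k) = -5 + k (B(s, k) = -1 - 4 + k = -5 + k)
Y(-11)*B(F(4), 4) = 6*(-5 + 4) = 6*(-1) = -6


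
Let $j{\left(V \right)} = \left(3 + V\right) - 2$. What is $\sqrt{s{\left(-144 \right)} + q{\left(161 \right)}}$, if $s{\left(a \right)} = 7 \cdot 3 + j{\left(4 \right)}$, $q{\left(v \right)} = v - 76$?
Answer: $\sqrt{111} \approx 10.536$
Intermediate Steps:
$j{\left(V \right)} = 1 + V$
$q{\left(v \right)} = -76 + v$
$s{\left(a \right)} = 26$ ($s{\left(a \right)} = 7 \cdot 3 + \left(1 + 4\right) = 21 + 5 = 26$)
$\sqrt{s{\left(-144 \right)} + q{\left(161 \right)}} = \sqrt{26 + \left(-76 + 161\right)} = \sqrt{26 + 85} = \sqrt{111}$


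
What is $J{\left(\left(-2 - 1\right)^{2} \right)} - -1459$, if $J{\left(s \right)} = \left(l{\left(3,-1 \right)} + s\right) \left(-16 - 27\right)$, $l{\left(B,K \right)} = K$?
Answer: $1115$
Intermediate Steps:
$J{\left(s \right)} = 43 - 43 s$ ($J{\left(s \right)} = \left(-1 + s\right) \left(-16 - 27\right) = \left(-1 + s\right) \left(-43\right) = 43 - 43 s$)
$J{\left(\left(-2 - 1\right)^{2} \right)} - -1459 = \left(43 - 43 \left(-2 - 1\right)^{2}\right) - -1459 = \left(43 - 43 \left(-3\right)^{2}\right) + 1459 = \left(43 - 387\right) + 1459 = -344 + 1459 = 1115$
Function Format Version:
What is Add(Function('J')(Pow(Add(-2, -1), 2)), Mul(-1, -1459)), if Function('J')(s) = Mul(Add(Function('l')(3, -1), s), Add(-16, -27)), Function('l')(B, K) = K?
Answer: 1115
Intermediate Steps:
Function('J')(s) = Add(43, Mul(-43, s)) (Function('J')(s) = Mul(Add(-1, s), Add(-16, -27)) = Mul(Add(-1, s), -43) = Add(43, Mul(-43, s)))
Add(Function('J')(Pow(Add(-2, -1), 2)), Mul(-1, -1459)) = Add(Add(43, Mul(-43, Pow(Add(-2, -1), 2))), Mul(-1, -1459)) = Add(Add(43, Mul(-43, Pow(-3, 2))), 1459) = Add(Add(43, Mul(-43, 9)), 1459) = Add(Add(43, -387), 1459) = Add(-344, 1459) = 1115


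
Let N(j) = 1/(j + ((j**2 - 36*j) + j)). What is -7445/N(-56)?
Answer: -37522800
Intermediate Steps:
N(j) = 1/(j**2 - 34*j) (N(j) = 1/(j + (j**2 - 35*j)) = 1/(j**2 - 34*j))
-7445/N(-56) = -7445/(1/((-56)*(-34 - 56))) = -7445/((-1/56/(-90))) = -7445/((-1/56*(-1/90))) = -7445/1/5040 = -7445*5040 = -37522800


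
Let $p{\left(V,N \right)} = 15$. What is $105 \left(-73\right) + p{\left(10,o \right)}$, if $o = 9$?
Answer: $-7650$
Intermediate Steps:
$105 \left(-73\right) + p{\left(10,o \right)} = 105 \left(-73\right) + 15 = -7665 + 15 = -7650$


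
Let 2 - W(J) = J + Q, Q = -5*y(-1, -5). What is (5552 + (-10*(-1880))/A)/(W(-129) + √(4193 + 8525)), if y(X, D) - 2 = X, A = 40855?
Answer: 3085102336/23606019 - 22684576*√12718/23606019 ≈ 22.319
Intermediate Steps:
y(X, D) = 2 + X
Q = -5 (Q = -5*(2 - 1) = -5*1 = -5)
W(J) = 7 - J (W(J) = 2 - (J - 5) = 2 - (-5 + J) = 2 + (5 - J) = 7 - J)
(5552 + (-10*(-1880))/A)/(W(-129) + √(4193 + 8525)) = (5552 - 10*(-1880)/40855)/((7 - 1*(-129)) + √(4193 + 8525)) = (5552 + 18800*(1/40855))/((7 + 129) + √12718) = (5552 + 3760/8171)/(136 + √12718) = 45369152/(8171*(136 + √12718))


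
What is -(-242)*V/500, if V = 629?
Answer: 76109/250 ≈ 304.44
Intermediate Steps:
-(-242)*V/500 = -(-242)*629/500 = -1*(-76109/250) = 76109/250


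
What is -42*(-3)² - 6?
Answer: -384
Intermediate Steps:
-42*(-3)² - 6 = -42*9 - 6 = -378 - 6 = -384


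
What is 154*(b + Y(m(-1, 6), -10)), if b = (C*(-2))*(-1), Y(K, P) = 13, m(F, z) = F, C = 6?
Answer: 3850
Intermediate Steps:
b = 12 (b = (6*(-2))*(-1) = -12*(-1) = 12)
154*(b + Y(m(-1, 6), -10)) = 154*(12 + 13) = 154*25 = 3850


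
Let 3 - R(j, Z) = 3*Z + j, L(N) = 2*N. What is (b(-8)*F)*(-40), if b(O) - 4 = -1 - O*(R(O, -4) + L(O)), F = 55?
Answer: -129800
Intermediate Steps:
R(j, Z) = 3 - j - 3*Z (R(j, Z) = 3 - (3*Z + j) = 3 - (j + 3*Z) = 3 + (-j - 3*Z) = 3 - j - 3*Z)
b(O) = 3 - O*(15 + O) (b(O) = 4 + (-1 - O*((3 - O - 3*(-4)) + 2*O)) = 4 + (-1 - O*((3 - O + 12) + 2*O)) = 4 + (-1 - O*((15 - O) + 2*O)) = 4 + (-1 - O*(15 + O)) = 3 - O*(15 + O))
(b(-8)*F)*(-40) = ((3 - 1*(-8)² - 15*(-8))*55)*(-40) = ((3 - 1*64 + 120)*55)*(-40) = ((3 - 64 + 120)*55)*(-40) = (59*55)*(-40) = 3245*(-40) = -129800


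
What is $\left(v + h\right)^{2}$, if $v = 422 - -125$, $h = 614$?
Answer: $1347921$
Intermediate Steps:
$v = 547$ ($v = 422 + 125 = 547$)
$\left(v + h\right)^{2} = \left(547 + 614\right)^{2} = 1161^{2} = 1347921$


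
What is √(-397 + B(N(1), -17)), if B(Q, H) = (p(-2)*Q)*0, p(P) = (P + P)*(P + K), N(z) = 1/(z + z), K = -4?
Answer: I*√397 ≈ 19.925*I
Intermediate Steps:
N(z) = 1/(2*z)
p(P) = 2*P*(-4 + P) (p(P) = (P + P)*(P - 4) = (2*P)*(-4 + P) = 2*P*(-4 + P))
B(Q, H) = 0 (B(Q, H) = ((2*(-2)*(-4 - 2))*Q)*0 = ((2*(-2)*(-6))*Q)*0 = (24*Q)*0 = 0)
√(-397 + B(N(1), -17)) = √(-397 + 0) = √(-397) = I*√397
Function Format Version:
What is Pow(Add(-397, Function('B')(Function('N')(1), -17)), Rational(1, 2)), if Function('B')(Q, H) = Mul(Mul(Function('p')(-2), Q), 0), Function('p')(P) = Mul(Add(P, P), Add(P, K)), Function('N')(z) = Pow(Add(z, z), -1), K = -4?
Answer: Mul(I, Pow(397, Rational(1, 2))) ≈ Mul(19.925, I)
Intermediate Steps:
Function('N')(z) = Mul(Rational(1, 2), Pow(z, -1)) (Function('N')(z) = Pow(Mul(2, z), -1) = Mul(Rational(1, 2), Pow(z, -1)))
Function('p')(P) = Mul(2, P, Add(-4, P)) (Function('p')(P) = Mul(Add(P, P), Add(P, -4)) = Mul(Mul(2, P), Add(-4, P)) = Mul(2, P, Add(-4, P)))
Function('B')(Q, H) = 0 (Function('B')(Q, H) = Mul(Mul(Mul(2, -2, Add(-4, -2)), Q), 0) = Mul(Mul(Mul(2, -2, -6), Q), 0) = Mul(Mul(24, Q), 0) = 0)
Pow(Add(-397, Function('B')(Function('N')(1), -17)), Rational(1, 2)) = Pow(Add(-397, 0), Rational(1, 2)) = Pow(-397, Rational(1, 2)) = Mul(I, Pow(397, Rational(1, 2)))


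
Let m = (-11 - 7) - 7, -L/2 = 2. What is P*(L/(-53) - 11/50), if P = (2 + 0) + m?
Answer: 8809/2650 ≈ 3.3242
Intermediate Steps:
L = -4 (L = -2*2 = -4)
m = -25 (m = -18 - 7 = -25)
P = -23 (P = (2 + 0) - 25 = 2 - 25 = -23)
P*(L/(-53) - 11/50) = -23*(-4/(-53) - 11/50) = -23*(-4*(-1/53) - 11*1/50) = -23*(4/53 - 11/50) = -23*(-383/2650) = 8809/2650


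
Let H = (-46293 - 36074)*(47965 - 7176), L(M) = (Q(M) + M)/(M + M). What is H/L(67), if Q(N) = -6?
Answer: -450195453442/61 ≈ -7.3803e+9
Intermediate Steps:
L(M) = (-6 + M)/(2*M) (L(M) = (-6 + M)/(M + M) = (-6 + M)/((2*M)) = (-6 + M)*(1/(2*M)) = (-6 + M)/(2*M))
H = -3359667563 (H = -82367*40789 = -3359667563)
H/L(67) = -3359667563*134/(-6 + 67) = -3359667563/((1/2)*(1/67)*61) = -3359667563/61/134 = -3359667563*134/61 = -450195453442/61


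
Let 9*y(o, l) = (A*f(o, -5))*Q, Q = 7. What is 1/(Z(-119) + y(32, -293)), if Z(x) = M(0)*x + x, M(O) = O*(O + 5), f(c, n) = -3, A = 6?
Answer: -1/133 ≈ -0.0075188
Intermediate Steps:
M(O) = O*(5 + O)
Z(x) = x (Z(x) = (0*(5 + 0))*x + x = (0*5)*x + x = 0*x + x = 0 + x = x)
y(o, l) = -14 (y(o, l) = ((6*(-3))*7)/9 = (-18*7)/9 = (⅑)*(-126) = -14)
1/(Z(-119) + y(32, -293)) = 1/(-119 - 14) = 1/(-133) = -1/133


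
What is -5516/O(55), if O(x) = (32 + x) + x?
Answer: -2758/71 ≈ -38.845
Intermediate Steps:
O(x) = 32 + 2*x
-5516/O(55) = -5516/(32 + 2*55) = -5516/(32 + 110) = -5516/142 = -5516*1/142 = -2758/71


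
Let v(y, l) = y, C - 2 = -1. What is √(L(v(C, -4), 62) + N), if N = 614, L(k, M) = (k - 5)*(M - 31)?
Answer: 7*√10 ≈ 22.136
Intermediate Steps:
C = 1 (C = 2 - 1 = 1)
L(k, M) = (-31 + M)*(-5 + k) (L(k, M) = (-5 + k)*(-31 + M) = (-31 + M)*(-5 + k))
√(L(v(C, -4), 62) + N) = √((155 - 31*1 - 5*62 + 62*1) + 614) = √((155 - 31 - 310 + 62) + 614) = √(-124 + 614) = √490 = 7*√10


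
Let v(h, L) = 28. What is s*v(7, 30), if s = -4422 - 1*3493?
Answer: -221620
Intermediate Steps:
s = -7915 (s = -4422 - 3493 = -7915)
s*v(7, 30) = -7915*28 = -221620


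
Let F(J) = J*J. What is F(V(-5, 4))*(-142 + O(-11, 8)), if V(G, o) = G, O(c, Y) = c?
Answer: -3825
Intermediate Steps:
F(J) = J²
F(V(-5, 4))*(-142 + O(-11, 8)) = (-5)²*(-142 - 11) = 25*(-153) = -3825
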